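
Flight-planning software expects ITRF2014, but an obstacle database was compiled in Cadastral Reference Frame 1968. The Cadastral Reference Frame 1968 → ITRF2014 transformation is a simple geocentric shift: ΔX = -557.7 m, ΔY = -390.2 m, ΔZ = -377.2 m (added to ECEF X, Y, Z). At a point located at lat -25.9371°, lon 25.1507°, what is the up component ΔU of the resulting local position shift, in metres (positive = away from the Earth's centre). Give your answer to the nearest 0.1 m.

At φ = -25.9371°, λ = 25.1507°: sin φ = -0.437384, cos φ = 0.899275, sin λ = 0.425001, cos λ = 0.905193.
ΔU = cos φ cos λ·ΔX + cos φ sin λ·ΔY + sin φ·ΔZ = (0.899275)(0.905193)(-557.7) + (0.899275)(0.425001)(-390.2) + (-0.437384)(-377.2) = -438.13 m.

ΔU = -438.1 m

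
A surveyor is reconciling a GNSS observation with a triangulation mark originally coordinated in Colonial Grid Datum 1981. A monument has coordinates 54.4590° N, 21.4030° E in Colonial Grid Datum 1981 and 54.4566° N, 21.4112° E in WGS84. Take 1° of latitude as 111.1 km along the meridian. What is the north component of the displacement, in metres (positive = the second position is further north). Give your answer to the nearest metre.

Δφ = 54.4566° − 54.4590° = -0.0024°; Δλ = 21.4112° − 21.4030° = +0.0082°.
ΔN = Δφ × 111100 = -266.6 m; ΔE = Δλ × 111100 × cos(54.4590°) = +0.0082 × 111100 × 0.581285 = 529.6 m.

ΔN = -267 m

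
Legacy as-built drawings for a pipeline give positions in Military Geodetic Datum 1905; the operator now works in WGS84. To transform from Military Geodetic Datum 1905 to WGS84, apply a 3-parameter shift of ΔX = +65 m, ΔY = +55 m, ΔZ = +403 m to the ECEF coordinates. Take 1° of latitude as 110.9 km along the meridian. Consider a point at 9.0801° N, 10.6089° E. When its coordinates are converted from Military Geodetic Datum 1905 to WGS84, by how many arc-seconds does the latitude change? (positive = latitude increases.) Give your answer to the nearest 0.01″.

Δφ = 12.54″

sin φ = 0.157815, cos φ = 0.987469, sin λ = 0.184104, cos λ = 0.982907.
North component: ΔN = −sin φ cos λ·ΔX − sin φ sin λ·ΔY + cos φ·ΔZ = −(0.157815)(0.982907)(65) − (0.157815)(0.184104)(55) + (0.987469)(403) = 386.27 m.
1° of latitude spans 110900 m, so Δφ = 386.27 / 110900 × 3600 = 12.539″.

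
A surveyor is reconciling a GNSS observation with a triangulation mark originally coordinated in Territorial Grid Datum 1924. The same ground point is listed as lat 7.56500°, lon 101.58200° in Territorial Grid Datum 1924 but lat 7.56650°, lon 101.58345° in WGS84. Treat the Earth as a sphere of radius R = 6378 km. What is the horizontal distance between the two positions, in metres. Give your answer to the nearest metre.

231 m

Δφ = 7.56650° − 7.56500° = +0.00150°; Δλ = 101.58345° − 101.58200° = +0.00145°.
1° along a meridian = πR/180 = 111317 m.
ΔN = Δφ × 111317 = 167.0 m; ΔE = Δλ × 111317 × cos(7.56500°) = +0.00145 × 111317 × 0.991296 = 160.0 m.
Distance = √(ΔE² + ΔN²) = √(160.0² + 167.0²) = 231.3 m.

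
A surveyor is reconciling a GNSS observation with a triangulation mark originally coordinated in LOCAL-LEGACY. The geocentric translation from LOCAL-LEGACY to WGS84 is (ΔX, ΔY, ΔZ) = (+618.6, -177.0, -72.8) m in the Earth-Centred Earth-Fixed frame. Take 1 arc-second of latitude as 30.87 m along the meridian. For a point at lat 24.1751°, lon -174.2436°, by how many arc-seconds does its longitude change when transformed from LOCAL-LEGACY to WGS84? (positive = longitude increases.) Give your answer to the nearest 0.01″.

sin φ = 0.409527, cos φ = 0.912298, sin λ = -0.100299, cos λ = -0.994957.
East component: ΔE = −sin λ·ΔX + cos λ·ΔY = −(-0.100299)(618.6) + (-0.994957)(-177.0) = 238.15 m.
1° of latitude spans 3600 × 30.87 = 111132 m; at latitude φ, 1° of longitude spans that × cos φ = 101385.5 m, so Δλ = 238.15 / 101385.5 × 3600 = 8.456″.

Δλ = 8.46″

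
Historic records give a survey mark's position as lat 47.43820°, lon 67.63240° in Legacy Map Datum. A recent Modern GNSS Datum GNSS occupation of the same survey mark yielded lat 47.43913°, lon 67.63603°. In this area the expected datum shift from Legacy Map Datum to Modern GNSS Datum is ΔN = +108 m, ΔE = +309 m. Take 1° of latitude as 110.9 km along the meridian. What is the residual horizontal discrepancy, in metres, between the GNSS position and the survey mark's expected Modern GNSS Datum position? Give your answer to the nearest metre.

37 m

Observed coordinate differences: Δφ = +0.00093°, Δλ = +0.00363°.
Converting to metres (1° lat = 110900 m, cos φ = 0.676385): observed ΔN = 103.1 m, observed ΔE = 272.3 m.
Subtracting the expected shift leaves a residual of 103.1 − (108) = -4.9 m north and 272.3 − (309) = -36.7 m east.
Residual distance = √((-4.9)² + (-36.7)²) = 37.0 m.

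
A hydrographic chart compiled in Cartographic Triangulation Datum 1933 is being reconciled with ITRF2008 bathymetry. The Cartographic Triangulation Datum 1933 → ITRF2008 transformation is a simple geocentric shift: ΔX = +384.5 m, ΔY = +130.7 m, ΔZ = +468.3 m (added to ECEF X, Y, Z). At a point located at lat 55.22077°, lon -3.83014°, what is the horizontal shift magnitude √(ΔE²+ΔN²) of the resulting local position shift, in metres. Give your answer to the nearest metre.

At φ = 55.22077°, λ = -3.83014°: sin φ = 0.821356, cos φ = 0.570416, sin λ = -0.066799, cos λ = 0.997766.
ΔE = −sin λ·ΔX + cos λ·ΔY = −(-0.066799)·(384.5) + (0.997766)·(130.7) = 156.09 m.
ΔN = −sin φ cos λ·ΔX − sin φ sin λ·ΔY + cos φ·ΔZ = −(0.821356)(0.997766)(384.5) − (0.821356)(-0.066799)(130.7) + (0.570416)(468.3) = -40.81 m.
Horizontal magnitude = √(ΔE² + ΔN²) = √(156.09² + (-40.81)²) = 161.34 m.

161 m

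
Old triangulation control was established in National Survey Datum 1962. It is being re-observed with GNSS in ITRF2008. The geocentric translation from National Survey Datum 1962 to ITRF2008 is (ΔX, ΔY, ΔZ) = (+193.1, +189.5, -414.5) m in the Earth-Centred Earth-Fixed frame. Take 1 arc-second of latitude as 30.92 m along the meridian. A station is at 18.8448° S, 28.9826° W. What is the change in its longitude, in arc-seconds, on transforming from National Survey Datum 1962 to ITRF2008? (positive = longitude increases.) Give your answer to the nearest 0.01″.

Δλ = 8.86″

sin φ = -0.323006, cos φ = 0.946397, sin λ = -0.484544, cos λ = 0.874767.
East component: ΔE = −sin λ·ΔX + cos λ·ΔY = −(-0.484544)(193.1) + (0.874767)(189.5) = 259.33 m.
1° of latitude spans 3600 × 30.92 = 111312 m; at latitude φ, 1° of longitude spans that × cos φ = 105345.3 m, so Δλ = 259.33 / 105345.3 × 3600 = 8.862″.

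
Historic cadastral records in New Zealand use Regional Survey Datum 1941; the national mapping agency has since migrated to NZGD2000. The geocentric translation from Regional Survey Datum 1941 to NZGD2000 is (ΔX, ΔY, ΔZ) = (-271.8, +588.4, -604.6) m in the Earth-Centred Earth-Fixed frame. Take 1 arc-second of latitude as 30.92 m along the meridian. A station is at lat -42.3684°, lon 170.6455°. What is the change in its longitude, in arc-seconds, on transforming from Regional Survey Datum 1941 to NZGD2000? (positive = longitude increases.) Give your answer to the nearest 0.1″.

sin φ = -0.673895, cos φ = 0.738827, sin λ = 0.162542, cos λ = -0.986702.
East component: ΔE = −sin λ·ΔX + cos λ·ΔY = −(0.162542)(-271.8) + (-0.986702)(588.4) = -536.40 m.
1° of latitude spans 3600 × 30.92 = 111312 m; at latitude φ, 1° of longitude spans that × cos φ = 82240.3 m, so Δλ = -536.40 / 82240.3 × 3600 = -23.480″.

Δλ = -23.5″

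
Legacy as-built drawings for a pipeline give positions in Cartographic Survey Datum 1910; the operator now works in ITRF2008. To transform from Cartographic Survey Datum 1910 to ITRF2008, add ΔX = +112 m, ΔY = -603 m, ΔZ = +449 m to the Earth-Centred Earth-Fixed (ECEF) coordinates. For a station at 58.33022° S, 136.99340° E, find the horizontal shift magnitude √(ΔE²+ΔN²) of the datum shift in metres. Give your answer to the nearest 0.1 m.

408.4 m

At φ = -58.33022°, λ = 136.99340°: sin φ = -0.851088, cos φ = 0.525023, sin λ = 0.682083, cos λ = -0.731275.
ΔE = −sin λ·ΔX + cos λ·ΔY = −(0.682083)·(112) + (-0.731275)·(-603) = 364.57 m.
ΔN = −sin φ cos λ·ΔX − sin φ sin λ·ΔY + cos φ·ΔZ = −(-0.851088)(-0.731275)(112) − (-0.851088)(0.682083)(-603) + (0.525023)(449) = -184.02 m.
Horizontal magnitude = √(ΔE² + ΔN²) = √(364.57² + (-184.02)²) = 408.38 m.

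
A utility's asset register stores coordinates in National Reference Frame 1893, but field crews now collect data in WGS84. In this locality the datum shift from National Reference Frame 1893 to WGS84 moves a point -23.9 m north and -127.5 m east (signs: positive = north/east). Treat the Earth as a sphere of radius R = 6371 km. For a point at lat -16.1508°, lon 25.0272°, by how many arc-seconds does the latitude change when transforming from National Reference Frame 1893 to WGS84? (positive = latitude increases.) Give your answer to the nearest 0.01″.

On a sphere of radius R, 1 rad of latitude = R, so Δφ = ΔN / R = -23.9 / 6371000 = -3.7514e-06 rad = -0.774″.

Δφ = -0.77″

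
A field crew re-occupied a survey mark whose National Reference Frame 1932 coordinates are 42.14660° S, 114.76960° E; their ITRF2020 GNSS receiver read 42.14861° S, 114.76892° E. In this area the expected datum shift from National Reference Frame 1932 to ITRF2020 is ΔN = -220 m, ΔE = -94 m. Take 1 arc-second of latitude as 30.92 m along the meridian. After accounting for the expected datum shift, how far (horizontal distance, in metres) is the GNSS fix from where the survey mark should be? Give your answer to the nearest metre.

Observed coordinate differences: Δφ = -0.00201°, Δλ = -0.00068°.
Converting to metres (1° lat = 111312 m, cos φ = 0.741430): observed ΔN = -223.7 m, observed ΔE = -56.1 m.
Subtracting the expected shift leaves a residual of -223.7 − (-220) = -3.7 m north and -56.1 − (-94) = 37.9 m east.
Residual distance = √((-3.7)² + 37.9²) = 38.1 m.

38 m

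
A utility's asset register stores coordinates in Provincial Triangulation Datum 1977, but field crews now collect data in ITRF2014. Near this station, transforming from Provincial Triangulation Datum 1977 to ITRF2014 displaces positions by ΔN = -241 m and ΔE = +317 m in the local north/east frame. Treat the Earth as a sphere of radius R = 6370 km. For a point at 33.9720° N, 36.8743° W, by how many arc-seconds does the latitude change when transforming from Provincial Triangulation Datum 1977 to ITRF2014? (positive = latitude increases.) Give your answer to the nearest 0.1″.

Δφ = -7.8″

On a sphere of radius R, 1 rad of latitude = R, so Δφ = ΔN / R = -241.0 / 6370000 = -3.7834e-05 rad = -7.804″.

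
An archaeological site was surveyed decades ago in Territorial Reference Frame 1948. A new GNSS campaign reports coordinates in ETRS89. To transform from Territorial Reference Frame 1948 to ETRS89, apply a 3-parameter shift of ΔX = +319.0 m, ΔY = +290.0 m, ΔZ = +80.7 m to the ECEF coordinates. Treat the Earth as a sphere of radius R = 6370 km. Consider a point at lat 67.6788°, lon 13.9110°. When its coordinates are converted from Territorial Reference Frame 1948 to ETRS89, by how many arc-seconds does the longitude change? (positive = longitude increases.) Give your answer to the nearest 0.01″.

Δλ = 17.46″

sin φ = 0.925069, cos φ = 0.379798, sin λ = 0.240414, cos λ = 0.970670.
East component: ΔE = −sin λ·ΔX + cos λ·ΔY = −(0.240414)(319.0) + (0.970670)(290.0) = 204.80 m.
1° of latitude spans πR/180 = 111177 m; at latitude φ, 1° of longitude spans that × cos φ = 42225.0 m, so Δλ = 204.80 / 42225.0 × 3600 = 17.461″.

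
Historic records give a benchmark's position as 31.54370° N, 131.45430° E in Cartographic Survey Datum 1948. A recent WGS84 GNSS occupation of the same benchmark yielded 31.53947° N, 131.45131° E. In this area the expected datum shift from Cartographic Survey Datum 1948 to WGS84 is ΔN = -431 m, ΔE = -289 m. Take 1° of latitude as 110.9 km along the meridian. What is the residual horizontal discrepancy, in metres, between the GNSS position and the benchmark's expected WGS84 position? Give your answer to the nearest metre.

39 m

Observed coordinate differences: Δφ = -0.00423°, Δλ = -0.00299°.
Converting to metres (1° lat = 110900 m, cos φ = 0.852241): observed ΔN = -469.1 m, observed ΔE = -282.6 m.
Subtracting the expected shift leaves a residual of -469.1 − (-431) = -38.1 m north and -282.6 − (-289) = 6.4 m east.
Residual distance = √((-38.1)² + 6.4²) = 38.6 m.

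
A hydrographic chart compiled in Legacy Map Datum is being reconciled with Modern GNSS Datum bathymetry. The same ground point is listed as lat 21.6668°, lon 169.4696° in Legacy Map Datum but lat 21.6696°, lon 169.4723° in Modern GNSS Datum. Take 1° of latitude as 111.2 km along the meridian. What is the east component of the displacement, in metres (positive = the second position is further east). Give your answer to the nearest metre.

ΔE = 279 m

Δφ = 21.6696° − 21.6668° = +0.0028°; Δλ = 169.4723° − 169.4696° = +0.0027°.
ΔN = Δφ × 111200 = 311.4 m; ΔE = Δλ × 111200 × cos(21.6668°) = +0.0027 × 111200 × 0.929347 = 279.0 m.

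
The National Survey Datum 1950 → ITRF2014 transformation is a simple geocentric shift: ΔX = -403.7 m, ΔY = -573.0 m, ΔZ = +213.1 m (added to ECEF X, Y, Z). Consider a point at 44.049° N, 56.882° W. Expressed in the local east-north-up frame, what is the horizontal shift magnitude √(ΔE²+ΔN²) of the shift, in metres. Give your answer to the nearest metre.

652 m

The local east axis at (φ, λ) is (−sin λ, cos λ, 0), so ΔE = −sin(-56.882°)·(-403.7) + cos(-56.882°)·(-573.0) = -651.18 m.
The local north axis is (−sin φ cos λ, −sin φ sin λ, cos φ), giving ΔN = 153.355 − 333.672 + 153.165 = -27.15 m.
Horizontal magnitude = √(ΔE² + ΔN²) = √((-651.18)² + (-27.15)²) = 651.75 m.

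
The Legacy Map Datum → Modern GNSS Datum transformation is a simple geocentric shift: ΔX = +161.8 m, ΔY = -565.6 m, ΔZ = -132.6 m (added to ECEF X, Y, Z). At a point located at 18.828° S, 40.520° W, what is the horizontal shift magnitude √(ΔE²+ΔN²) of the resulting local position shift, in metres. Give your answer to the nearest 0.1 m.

The local east axis at (φ, λ) is (−sin λ, cos λ, 0), so ΔE = −sin(-40.520°)·161.8 + cos(-40.520°)·(-565.6) = -324.83 m.
The local north axis is (−sin φ cos λ, −sin φ sin λ, cos φ), giving ΔN = 39.695 + 118.596 − 125.505 = 32.79 m.
Horizontal magnitude = √(ΔE² + ΔN²) = √((-324.83)² + 32.79²) = 326.48 m.

326.5 m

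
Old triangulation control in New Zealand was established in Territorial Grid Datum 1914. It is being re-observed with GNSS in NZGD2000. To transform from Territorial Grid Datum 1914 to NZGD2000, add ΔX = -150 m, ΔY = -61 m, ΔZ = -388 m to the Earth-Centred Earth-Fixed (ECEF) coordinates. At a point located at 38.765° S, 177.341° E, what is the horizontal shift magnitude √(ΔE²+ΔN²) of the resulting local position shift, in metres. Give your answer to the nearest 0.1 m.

The local east axis at (φ, λ) is (−sin λ, cos λ, 0), so ΔE = −sin(177.341°)·(-150) + cos(177.341°)·(-61) = 67.89 m.
The local north axis is (−sin φ cos λ, −sin φ sin λ, cos φ), giving ΔN = 93.818 − 1.772 − 302.532 = -210.49 m.
Horizontal magnitude = √(ΔE² + ΔN²) = √(67.89² + (-210.49)²) = 221.16 m.

221.2 m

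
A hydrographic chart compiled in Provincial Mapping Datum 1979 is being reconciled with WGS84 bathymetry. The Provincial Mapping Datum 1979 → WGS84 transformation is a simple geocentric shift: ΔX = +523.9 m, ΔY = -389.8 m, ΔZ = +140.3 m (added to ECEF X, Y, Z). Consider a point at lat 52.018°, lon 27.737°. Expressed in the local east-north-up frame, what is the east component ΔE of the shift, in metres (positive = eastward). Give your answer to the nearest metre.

At φ = 52.018°, λ = 27.737°: sin φ = 0.788204, cos φ = 0.615414, sin λ = 0.465414, cos λ = 0.885093.
ΔE = −sin λ·ΔX + cos λ·ΔY = −(0.465414)·(523.9) + (0.885093)·(-389.8) = -588.84 m.

ΔE = -589 m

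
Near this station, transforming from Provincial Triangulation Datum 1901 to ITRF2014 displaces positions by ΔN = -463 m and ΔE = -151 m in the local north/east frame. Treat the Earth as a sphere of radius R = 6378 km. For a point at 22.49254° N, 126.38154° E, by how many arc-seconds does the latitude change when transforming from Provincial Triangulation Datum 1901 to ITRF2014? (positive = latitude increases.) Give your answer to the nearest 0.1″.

On a sphere of radius R, 1 rad of latitude = R, so Δφ = ΔN / R = -463.0 / 6378000 = -7.2593e-05 rad = -14.973″.

Δφ = -15.0″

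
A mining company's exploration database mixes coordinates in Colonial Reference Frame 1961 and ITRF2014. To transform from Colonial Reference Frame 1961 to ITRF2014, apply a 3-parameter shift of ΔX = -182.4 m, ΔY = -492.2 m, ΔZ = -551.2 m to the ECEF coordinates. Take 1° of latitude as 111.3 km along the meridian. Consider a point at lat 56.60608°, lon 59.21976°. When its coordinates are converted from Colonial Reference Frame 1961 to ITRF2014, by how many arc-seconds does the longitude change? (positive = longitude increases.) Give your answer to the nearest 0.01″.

Δλ = -5.59″

sin φ = 0.834906, cos φ = 0.550392, sin λ = 0.859136, cos λ = 0.511747.
East component: ΔE = −sin λ·ΔX + cos λ·ΔY = −(0.859136)(-182.4) + (0.511747)(-492.2) = -95.18 m.
1° of latitude spans 111300 m; at latitude φ, 1° of longitude spans that × cos φ = 61258.6 m, so Δλ = -95.18 / 61258.6 × 3600 = -5.593″.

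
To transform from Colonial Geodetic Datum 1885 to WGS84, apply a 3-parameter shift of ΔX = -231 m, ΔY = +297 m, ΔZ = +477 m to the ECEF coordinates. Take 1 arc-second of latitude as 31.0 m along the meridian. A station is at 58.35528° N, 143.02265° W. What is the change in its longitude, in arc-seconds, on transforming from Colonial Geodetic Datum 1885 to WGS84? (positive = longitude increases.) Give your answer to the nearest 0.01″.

sin φ = 0.851318, cos φ = 0.524651, sin λ = -0.601499, cos λ = -0.798873.
East component: ΔE = −sin λ·ΔX + cos λ·ΔY = −(-0.601499)(-231) + (-0.798873)(297) = -376.21 m.
1° of latitude spans 3600 × 31.00 = 111600 m; at latitude φ, 1° of longitude spans that × cos φ = 58551.0 m, so Δλ = -376.21 / 58551.0 × 3600 = -23.131″.

Δλ = -23.13″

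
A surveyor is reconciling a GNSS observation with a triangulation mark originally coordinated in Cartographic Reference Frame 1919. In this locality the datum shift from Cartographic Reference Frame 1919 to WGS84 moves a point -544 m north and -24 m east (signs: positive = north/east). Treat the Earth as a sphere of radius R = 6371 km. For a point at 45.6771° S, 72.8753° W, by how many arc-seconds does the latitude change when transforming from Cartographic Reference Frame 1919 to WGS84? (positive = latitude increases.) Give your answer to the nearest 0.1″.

Δφ = -17.6″

On a sphere of radius R, 1 rad of latitude = R, so Δφ = ΔN / R = -544.0 / 6371000 = -8.5387e-05 rad = -17.612″.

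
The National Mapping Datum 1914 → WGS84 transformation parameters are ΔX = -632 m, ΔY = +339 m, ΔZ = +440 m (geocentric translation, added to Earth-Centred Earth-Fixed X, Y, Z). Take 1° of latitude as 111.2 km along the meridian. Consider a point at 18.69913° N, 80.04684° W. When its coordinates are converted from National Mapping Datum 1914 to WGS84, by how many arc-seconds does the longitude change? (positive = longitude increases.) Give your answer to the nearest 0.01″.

Δλ = -19.27″

sin φ = 0.320599, cos φ = 0.947215, sin λ = -0.984949, cos λ = 0.172843.
East component: ΔE = −sin λ·ΔX + cos λ·ΔY = −(-0.984949)(-632) + (0.172843)(339) = -563.89 m.
1° of latitude spans 111200 m; at latitude φ, 1° of longitude spans that × cos φ = 105330.3 m, so Δλ = -563.89 / 105330.3 × 3600 = -19.273″.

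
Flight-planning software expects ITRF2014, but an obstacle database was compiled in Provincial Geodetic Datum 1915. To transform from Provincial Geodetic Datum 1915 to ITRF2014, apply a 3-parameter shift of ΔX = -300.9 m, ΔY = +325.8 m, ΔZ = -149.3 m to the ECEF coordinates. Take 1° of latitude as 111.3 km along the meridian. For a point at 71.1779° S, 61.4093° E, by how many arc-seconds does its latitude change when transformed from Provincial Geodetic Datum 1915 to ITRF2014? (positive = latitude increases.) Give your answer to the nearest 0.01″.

sin φ = -0.946525, cos φ = 0.322631, sin λ = 0.878061, cos λ = 0.478549.
North component: ΔN = −sin φ cos λ·ΔX − sin φ sin λ·ΔY + cos φ·ΔZ = −(-0.946525)(0.478549)(-300.9) − (-0.946525)(0.878061)(325.8) + (0.322631)(-149.3) = 86.31 m.
1° of latitude spans 111300 m, so Δφ = 86.31 / 111300 × 3600 = 2.792″.

Δφ = 2.79″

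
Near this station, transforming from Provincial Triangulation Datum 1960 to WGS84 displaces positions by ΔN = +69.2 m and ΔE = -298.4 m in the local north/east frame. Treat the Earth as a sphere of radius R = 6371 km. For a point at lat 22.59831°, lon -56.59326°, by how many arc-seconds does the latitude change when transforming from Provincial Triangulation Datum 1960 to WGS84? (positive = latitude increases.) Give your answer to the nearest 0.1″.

On a sphere of radius R, 1 rad of latitude = R, so Δφ = ΔN / R = 69.2 / 6371000 = 1.0862e-05 rad = 2.240″.

Δφ = 2.2″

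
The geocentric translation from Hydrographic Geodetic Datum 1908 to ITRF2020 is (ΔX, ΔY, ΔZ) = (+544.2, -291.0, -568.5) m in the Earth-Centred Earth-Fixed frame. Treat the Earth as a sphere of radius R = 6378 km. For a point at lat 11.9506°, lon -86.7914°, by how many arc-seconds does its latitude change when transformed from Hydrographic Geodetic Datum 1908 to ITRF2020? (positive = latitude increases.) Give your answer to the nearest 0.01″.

Δφ = -20.14″

sin φ = 0.207068, cos φ = 0.978326, sin λ = -0.998432, cos λ = 0.055971.
North component: ΔN = −sin φ cos λ·ΔX − sin φ sin λ·ΔY + cos φ·ΔZ = −(0.207068)(0.055971)(544.2) − (0.207068)(-0.998432)(-291.0) + (0.978326)(-568.5) = -622.65 m.
1° of latitude spans πR/180 = 111317 m, so Δφ = -622.65 / 111317 × 3600 = -20.136″.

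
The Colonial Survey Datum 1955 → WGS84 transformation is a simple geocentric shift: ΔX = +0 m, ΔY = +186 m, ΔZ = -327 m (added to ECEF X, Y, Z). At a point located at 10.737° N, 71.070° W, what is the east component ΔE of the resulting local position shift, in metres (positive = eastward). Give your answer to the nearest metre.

At φ = 10.737°, λ = -71.070°: sin φ = 0.186301, cos φ = 0.982493, sin λ = -0.945916, cos λ = 0.324413.
ΔE = −sin λ·ΔX + cos λ·ΔY = −(-0.945916)·(0) + (0.324413)·(186) = 60.34 m.

ΔE = 60 m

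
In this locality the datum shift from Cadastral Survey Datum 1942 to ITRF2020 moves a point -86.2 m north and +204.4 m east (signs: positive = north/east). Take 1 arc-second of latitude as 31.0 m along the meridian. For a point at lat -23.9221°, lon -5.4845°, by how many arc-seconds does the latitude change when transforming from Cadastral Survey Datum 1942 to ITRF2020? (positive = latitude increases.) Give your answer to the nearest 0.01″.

Δφ = -2.78″

1″ of latitude = 31.00 m, so Δφ = -86.2 / 31.00 = -2.781″.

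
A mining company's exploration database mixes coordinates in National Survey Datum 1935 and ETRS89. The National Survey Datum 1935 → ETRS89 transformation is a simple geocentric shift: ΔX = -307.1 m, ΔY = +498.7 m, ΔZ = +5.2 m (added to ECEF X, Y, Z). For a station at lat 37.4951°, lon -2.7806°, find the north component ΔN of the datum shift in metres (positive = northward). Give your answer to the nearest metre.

ΔN = 206 m

At φ = 37.4951°, λ = -2.7806°: sin φ = 0.608694, cos φ = 0.793405, sin λ = -0.048512, cos λ = 0.998823.
ΔN = −sin φ cos λ·ΔX − sin φ sin λ·ΔY + cos φ·ΔZ = −(0.608694)(0.998823)(-307.1) − (0.608694)(-0.048512)(498.7) + (0.793405)(5.2) = 205.56 m.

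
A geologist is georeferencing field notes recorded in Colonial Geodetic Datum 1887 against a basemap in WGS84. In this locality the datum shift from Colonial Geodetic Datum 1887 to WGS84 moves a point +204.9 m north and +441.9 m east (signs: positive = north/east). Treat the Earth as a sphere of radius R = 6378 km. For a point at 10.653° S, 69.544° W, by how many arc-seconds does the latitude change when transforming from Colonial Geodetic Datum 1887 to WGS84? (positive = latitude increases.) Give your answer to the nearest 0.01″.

On a sphere of radius R, 1 rad of latitude = R, so Δφ = ΔN / R = 204.9 / 6378000 = 3.2126e-05 rad = 6.626″.

Δφ = 6.63″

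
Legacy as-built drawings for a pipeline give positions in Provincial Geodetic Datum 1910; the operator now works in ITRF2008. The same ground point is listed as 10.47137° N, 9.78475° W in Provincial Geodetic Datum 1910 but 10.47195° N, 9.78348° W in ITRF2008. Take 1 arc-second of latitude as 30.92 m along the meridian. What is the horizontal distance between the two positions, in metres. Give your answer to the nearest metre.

153 m

Δφ = 10.47195° − 10.47137° = +0.00058°; Δλ = -9.78348° − -9.78475° = +0.00127°.
1° of latitude = 3600 × 30.92 = 111312 m.
ΔN = Δφ × 111312 = 64.6 m; ΔE = Δλ × 111312 × cos(10.47137°) = +0.00127 × 111312 × 0.983346 = 139.0 m.
Distance = √(ΔE² + ΔN²) = √(139.0² + 64.6²) = 153.3 m.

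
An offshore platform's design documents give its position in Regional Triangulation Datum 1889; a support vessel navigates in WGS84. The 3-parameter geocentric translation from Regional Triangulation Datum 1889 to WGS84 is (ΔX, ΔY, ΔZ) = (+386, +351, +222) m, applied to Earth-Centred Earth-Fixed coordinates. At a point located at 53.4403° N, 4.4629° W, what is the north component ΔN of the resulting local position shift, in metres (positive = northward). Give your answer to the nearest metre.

ΔN = -155 m

At φ = 53.4403°, λ = -4.4629°: sin φ = 0.803237, cos φ = 0.595660, sin λ = -0.077814, cos λ = 0.996968.
ΔN = −sin φ cos λ·ΔX − sin φ sin λ·ΔY + cos φ·ΔZ = −(0.803237)(0.996968)(386) − (0.803237)(-0.077814)(351) + (0.595660)(222) = -154.93 m.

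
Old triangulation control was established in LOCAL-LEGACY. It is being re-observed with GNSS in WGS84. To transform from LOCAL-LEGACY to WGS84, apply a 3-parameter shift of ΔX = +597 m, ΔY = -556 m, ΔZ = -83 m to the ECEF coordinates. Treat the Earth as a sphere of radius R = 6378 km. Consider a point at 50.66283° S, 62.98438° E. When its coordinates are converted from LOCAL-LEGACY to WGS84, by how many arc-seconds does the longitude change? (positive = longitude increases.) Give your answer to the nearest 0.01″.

Δλ = -40.02″

sin φ = -0.773429, cos φ = 0.633883, sin λ = 0.890883, cos λ = 0.454233.
East component: ΔE = −sin λ·ΔX + cos λ·ΔY = −(0.890883)(597) + (0.454233)(-556) = -784.41 m.
1° of latitude spans πR/180 = 111317 m; at latitude φ, 1° of longitude spans that × cos φ = 70562.0 m, so Δλ = -784.41 / 70562.0 × 3600 = -40.020″.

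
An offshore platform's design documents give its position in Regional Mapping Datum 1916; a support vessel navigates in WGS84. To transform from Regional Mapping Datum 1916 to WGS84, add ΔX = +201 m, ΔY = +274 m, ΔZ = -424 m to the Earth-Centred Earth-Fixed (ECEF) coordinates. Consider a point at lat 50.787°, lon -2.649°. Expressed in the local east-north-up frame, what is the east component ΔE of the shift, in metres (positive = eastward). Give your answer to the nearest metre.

At φ = 50.787°, λ = -2.649°: sin φ = 0.774801, cos φ = 0.632205, sin λ = -0.046217, cos λ = 0.998931.
ΔE = −sin λ·ΔX + cos λ·ΔY = −(-0.046217)·(201) + (0.998931)·(274) = 283.00 m.

ΔE = 283 m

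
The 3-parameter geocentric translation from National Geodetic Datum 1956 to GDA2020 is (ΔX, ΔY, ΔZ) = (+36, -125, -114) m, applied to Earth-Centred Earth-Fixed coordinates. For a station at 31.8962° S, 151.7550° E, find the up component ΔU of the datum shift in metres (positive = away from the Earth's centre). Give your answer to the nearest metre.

ΔU = -17 m

The local up (radial) axis is (cos φ cos λ, cos φ sin λ, sin φ), giving ΔU = -26.925 − 50.223 + 60.236 = -16.91 m.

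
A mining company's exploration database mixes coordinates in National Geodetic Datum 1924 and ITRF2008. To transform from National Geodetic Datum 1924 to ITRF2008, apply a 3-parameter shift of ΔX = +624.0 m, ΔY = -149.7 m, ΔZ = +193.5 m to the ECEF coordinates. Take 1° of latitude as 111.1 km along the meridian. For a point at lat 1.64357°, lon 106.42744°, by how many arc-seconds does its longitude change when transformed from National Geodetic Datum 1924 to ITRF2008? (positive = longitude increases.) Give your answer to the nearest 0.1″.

Δλ = -18.0″

sin φ = 0.028682, cos φ = 0.999589, sin λ = 0.959179, cos λ = -0.282801.
East component: ΔE = −sin λ·ΔX + cos λ·ΔY = −(0.959179)(624.0) + (-0.282801)(-149.7) = -556.19 m.
1° of latitude spans 111100 m; at latitude φ, 1° of longitude spans that × cos φ = 111054.3 m, so Δλ = -556.19 / 111054.3 × 3600 = -18.030″.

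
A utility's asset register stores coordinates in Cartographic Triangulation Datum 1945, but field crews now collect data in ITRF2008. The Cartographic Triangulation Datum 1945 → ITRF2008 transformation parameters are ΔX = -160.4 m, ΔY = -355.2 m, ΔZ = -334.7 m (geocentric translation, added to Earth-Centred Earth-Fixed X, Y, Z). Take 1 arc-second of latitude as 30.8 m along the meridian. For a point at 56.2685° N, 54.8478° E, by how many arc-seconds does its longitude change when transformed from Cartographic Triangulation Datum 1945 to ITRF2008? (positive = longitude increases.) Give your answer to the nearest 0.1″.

sin φ = 0.831649, cos φ = 0.555302, sin λ = 0.817626, cos λ = 0.575750.
East component: ΔE = −sin λ·ΔX + cos λ·ΔY = −(0.817626)(-160.4) + (0.575750)(-355.2) = -73.36 m.
1° of latitude spans 3600 × 30.80 = 110880 m; at latitude φ, 1° of longitude spans that × cos φ = 61571.9 m, so Δλ = -73.36 / 61571.9 × 3600 = -4.289″.

Δλ = -4.3″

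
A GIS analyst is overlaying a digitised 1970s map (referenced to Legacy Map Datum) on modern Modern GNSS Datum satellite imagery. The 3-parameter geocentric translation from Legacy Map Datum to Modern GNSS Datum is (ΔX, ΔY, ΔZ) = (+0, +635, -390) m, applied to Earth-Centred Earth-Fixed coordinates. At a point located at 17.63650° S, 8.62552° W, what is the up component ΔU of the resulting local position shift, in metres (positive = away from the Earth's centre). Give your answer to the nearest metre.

At φ = -17.63650°, λ = -8.62552°: sin φ = -0.302977, cos φ = 0.952998, sin λ = -0.149976, cos λ = 0.988690.
ΔU = cos φ cos λ·ΔX + cos φ sin λ·ΔY + sin φ·ΔZ = (0.952998)(0.988690)(0) + (0.952998)(-0.149976)(635) + (-0.302977)(-390) = 27.40 m.

ΔU = 27 m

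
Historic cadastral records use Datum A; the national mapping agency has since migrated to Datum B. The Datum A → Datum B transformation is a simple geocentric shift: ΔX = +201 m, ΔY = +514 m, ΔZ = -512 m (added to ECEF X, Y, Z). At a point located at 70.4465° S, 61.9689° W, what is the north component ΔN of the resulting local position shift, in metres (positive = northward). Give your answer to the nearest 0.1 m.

ΔN = -509.9 m

At φ = -70.4465°, λ = -61.9689°: sin φ = -0.942329, cos φ = 0.334687, sin λ = -0.882693, cos λ = 0.469951.
ΔN = −sin φ cos λ·ΔX − sin φ sin λ·ΔY + cos φ·ΔZ = −(-0.942329)(0.469951)(201) − (-0.942329)(-0.882693)(514) + (0.334687)(-512) = -509.89 m.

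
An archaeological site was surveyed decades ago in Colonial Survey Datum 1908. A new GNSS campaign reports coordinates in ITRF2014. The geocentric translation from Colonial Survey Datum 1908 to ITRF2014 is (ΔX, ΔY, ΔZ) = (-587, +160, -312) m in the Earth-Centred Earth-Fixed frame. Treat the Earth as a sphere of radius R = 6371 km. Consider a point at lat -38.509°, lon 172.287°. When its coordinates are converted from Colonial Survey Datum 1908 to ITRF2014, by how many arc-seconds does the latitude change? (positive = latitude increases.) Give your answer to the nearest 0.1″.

sin φ = -0.622638, cos φ = 0.782510, sin λ = 0.134211, cos λ = -0.990953.
North component: ΔN = −sin φ cos λ·ΔX − sin φ sin λ·ΔY + cos φ·ΔZ = −(-0.622638)(-0.990953)(-587) − (-0.622638)(0.134211)(160) + (0.782510)(-312) = 131.41 m.
1° of latitude spans πR/180 = 111195 m, so Δφ = 131.41 / 111195 × 3600 = 4.254″.

Δφ = 4.3″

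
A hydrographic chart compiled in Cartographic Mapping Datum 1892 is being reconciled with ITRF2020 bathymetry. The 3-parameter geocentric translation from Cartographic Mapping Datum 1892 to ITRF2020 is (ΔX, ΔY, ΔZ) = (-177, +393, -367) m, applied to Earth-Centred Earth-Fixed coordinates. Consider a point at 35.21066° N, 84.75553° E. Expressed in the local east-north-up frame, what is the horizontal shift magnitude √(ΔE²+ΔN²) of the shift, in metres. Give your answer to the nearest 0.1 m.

At φ = 35.21066°, λ = 84.75553°: sin φ = 0.576584, cos φ = 0.817038, sin λ = 0.995814, cos λ = 0.091406.
ΔE = −sin λ·ΔX + cos λ·ΔY = −(0.995814)·(-177) + (0.091406)·(393) = 212.18 m.
ΔN = −sin φ cos λ·ΔX − sin φ sin λ·ΔY + cos φ·ΔZ = −(0.576584)(0.091406)(-177) − (0.576584)(0.995814)(393) + (0.817038)(-367) = -516.17 m.
Horizontal magnitude = √(ΔE² + ΔN²) = √(212.18² + (-516.17)²) = 558.08 m.

558.1 m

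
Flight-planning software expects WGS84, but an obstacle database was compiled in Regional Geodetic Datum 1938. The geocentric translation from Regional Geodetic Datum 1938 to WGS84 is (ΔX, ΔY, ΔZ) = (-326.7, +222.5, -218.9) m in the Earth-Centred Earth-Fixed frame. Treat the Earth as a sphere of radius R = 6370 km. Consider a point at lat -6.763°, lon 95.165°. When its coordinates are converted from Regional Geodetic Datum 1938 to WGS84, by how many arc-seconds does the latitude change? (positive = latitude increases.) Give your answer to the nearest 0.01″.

sin φ = -0.117763, cos φ = 0.993042, sin λ = 0.995940, cos λ = -0.090024.
North component: ΔN = −sin φ cos λ·ΔX − sin φ sin λ·ΔY + cos φ·ΔZ = −(-0.117763)(-0.090024)(-326.7) − (-0.117763)(0.995940)(222.5) + (0.993042)(-218.9) = -187.82 m.
1° of latitude spans πR/180 = 111177 m, so Δφ = -187.82 / 111177 × 3600 = -6.082″.

Δφ = -6.08″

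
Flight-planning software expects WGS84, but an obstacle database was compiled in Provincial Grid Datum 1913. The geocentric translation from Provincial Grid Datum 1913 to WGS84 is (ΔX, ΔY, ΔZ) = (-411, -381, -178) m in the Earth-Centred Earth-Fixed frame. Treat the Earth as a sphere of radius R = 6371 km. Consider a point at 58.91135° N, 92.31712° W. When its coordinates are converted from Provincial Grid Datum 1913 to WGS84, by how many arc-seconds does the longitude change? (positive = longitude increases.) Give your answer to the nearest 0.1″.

Δλ = -24.8″

sin φ = 0.856369, cos φ = 0.516364, sin λ = -0.999182, cos λ = -0.040430.
East component: ΔE = −sin λ·ΔX + cos λ·ΔY = −(-0.999182)(-411) + (-0.040430)(-381) = -395.26 m.
1° of latitude spans πR/180 = 111195 m; at latitude φ, 1° of longitude spans that × cos φ = 57417.0 m, so Δλ = -395.26 / 57417.0 × 3600 = -24.782″.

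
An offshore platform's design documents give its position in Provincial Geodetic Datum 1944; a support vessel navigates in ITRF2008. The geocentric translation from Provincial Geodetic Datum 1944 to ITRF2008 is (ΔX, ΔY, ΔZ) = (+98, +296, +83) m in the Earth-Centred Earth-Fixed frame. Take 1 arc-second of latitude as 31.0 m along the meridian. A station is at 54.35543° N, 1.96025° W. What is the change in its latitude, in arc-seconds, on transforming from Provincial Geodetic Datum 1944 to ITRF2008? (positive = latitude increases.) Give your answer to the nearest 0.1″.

sin φ = 0.812648, cos φ = 0.582755, sin λ = -0.034206, cos λ = 0.999415.
North component: ΔN = −sin φ cos λ·ΔX − sin φ sin λ·ΔY + cos φ·ΔZ = −(0.812648)(0.999415)(98) − (0.812648)(-0.034206)(296) + (0.582755)(83) = -23.00 m.
1° of latitude spans 3600 × 31.00 = 111600 m, so Δφ = -23.00 / 111600 × 3600 = -0.742″.

Δφ = -0.7″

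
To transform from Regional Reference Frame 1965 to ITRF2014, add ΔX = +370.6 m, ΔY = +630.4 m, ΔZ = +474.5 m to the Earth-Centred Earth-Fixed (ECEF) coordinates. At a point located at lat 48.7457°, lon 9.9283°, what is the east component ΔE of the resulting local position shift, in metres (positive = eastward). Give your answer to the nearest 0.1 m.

ΔE = 557.1 m

The local east axis at (φ, λ) is (−sin λ, cos λ, 0), so ΔE = −sin(9.9283°)·370.6 + cos(9.9283°)·630.4 = 557.06 m.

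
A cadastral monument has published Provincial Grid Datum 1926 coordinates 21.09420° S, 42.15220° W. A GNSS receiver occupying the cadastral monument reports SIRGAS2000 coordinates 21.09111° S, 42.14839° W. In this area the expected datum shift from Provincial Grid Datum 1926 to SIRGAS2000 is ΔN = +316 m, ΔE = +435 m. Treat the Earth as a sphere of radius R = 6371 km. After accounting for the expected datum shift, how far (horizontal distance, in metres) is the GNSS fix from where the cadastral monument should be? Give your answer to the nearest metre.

48 m

Observed coordinate differences: Δφ = +0.00309°, Δλ = +0.00381°.
Converting to metres (1° lat = 111195 m, cos φ = 0.932990): observed ΔN = 343.6 m, observed ΔE = 395.3 m.
Subtracting the expected shift leaves a residual of 343.6 − (316) = 27.6 m north and 395.3 − (435) = -39.7 m east.
Residual distance = √(27.6² + (-39.7)²) = 48.4 m.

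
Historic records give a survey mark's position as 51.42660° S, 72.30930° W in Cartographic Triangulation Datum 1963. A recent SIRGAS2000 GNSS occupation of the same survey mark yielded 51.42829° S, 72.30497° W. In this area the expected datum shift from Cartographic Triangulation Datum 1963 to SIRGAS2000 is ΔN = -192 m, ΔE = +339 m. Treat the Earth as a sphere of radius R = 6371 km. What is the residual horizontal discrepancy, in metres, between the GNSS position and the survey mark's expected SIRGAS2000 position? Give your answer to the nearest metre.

Observed coordinate differences: Δφ = -0.00169°, Δλ = +0.00433°.
Converting to metres (1° lat = 111195 m, cos φ = 0.623517): observed ΔN = -187.9 m, observed ΔE = 300.2 m.
Subtracting the expected shift leaves a residual of -187.9 − (-192) = 4.1 m north and 300.2 − (339) = -38.8 m east.
Residual distance = √(4.1² + (-38.8)²) = 39.0 m.

39 m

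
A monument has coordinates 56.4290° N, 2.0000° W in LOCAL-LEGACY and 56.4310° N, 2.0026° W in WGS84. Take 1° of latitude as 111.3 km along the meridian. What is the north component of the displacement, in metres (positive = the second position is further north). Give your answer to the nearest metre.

ΔN = 223 m

Δφ = 56.4310° − 56.4290° = +0.0020°; Δλ = -2.0026° − -2.0000° = -0.0026°.
ΔN = Δφ × 111300 = 222.6 m; ΔE = Δλ × 111300 × cos(56.4290°) = -0.0026 × 111300 × 0.552970 = -160.0 m.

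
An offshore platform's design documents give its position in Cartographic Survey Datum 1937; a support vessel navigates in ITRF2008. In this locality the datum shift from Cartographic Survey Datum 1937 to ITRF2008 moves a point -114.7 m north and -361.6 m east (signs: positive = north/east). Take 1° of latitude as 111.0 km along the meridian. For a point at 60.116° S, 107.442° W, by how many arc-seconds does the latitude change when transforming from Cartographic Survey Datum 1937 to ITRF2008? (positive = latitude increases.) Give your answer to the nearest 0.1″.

Δφ = -3.7″

1° of latitude = 111.0 km, so Δφ = -114.7 / 111000 = -0.0010333° = -3.720″.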